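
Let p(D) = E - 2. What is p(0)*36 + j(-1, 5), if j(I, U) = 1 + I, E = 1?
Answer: -36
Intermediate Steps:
p(D) = -1 (p(D) = 1 - 2 = -1)
p(0)*36 + j(-1, 5) = -1*36 + (1 - 1) = -36 + 0 = -36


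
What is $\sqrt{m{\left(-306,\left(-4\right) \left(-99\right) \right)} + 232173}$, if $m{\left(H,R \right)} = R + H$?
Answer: $3 \sqrt{25807} \approx 481.94$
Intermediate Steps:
$m{\left(H,R \right)} = H + R$
$\sqrt{m{\left(-306,\left(-4\right) \left(-99\right) \right)} + 232173} = \sqrt{\left(-306 - -396\right) + 232173} = \sqrt{\left(-306 + 396\right) + 232173} = \sqrt{90 + 232173} = \sqrt{232263} = 3 \sqrt{25807}$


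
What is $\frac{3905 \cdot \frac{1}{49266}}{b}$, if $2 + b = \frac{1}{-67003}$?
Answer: $- \frac{261646715}{6601988862} \approx -0.039631$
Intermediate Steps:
$b = - \frac{134007}{67003}$ ($b = -2 + \frac{1}{-67003} = -2 - \frac{1}{67003} = - \frac{134007}{67003} \approx -2.0$)
$\frac{3905 \cdot \frac{1}{49266}}{b} = \frac{3905 \cdot \frac{1}{49266}}{- \frac{134007}{67003}} = 3905 \cdot \frac{1}{49266} \left(- \frac{67003}{134007}\right) = \frac{3905}{49266} \left(- \frac{67003}{134007}\right) = - \frac{261646715}{6601988862}$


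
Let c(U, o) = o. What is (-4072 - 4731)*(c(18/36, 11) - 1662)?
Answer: 14533753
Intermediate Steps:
(-4072 - 4731)*(c(18/36, 11) - 1662) = (-4072 - 4731)*(11 - 1662) = -8803*(-1651) = 14533753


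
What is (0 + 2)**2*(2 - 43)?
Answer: -164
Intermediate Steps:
(0 + 2)**2*(2 - 43) = 2**2*(-41) = 4*(-41) = -164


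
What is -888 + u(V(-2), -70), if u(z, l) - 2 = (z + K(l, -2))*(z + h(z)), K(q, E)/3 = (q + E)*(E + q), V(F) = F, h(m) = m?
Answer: -63086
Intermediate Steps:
K(q, E) = 3*(E + q)² (K(q, E) = 3*((q + E)*(E + q)) = 3*((E + q)*(E + q)) = 3*(E + q)²)
u(z, l) = 2 + 2*z*(z + 3*(-2 + l)²) (u(z, l) = 2 + (z + 3*(-2 + l)²)*(z + z) = 2 + (z + 3*(-2 + l)²)*(2*z) = 2 + 2*z*(z + 3*(-2 + l)²))
-888 + u(V(-2), -70) = -888 + (2 + 2*(-2)² + 6*(-2)*(-2 - 70)²) = -888 + (2 + 2*4 + 6*(-2)*(-72)²) = -888 + (2 + 8 + 6*(-2)*5184) = -888 + (2 + 8 - 62208) = -888 - 62198 = -63086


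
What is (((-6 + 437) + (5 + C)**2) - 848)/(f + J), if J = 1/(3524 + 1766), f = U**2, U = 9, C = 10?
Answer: -1015680/428491 ≈ -2.3704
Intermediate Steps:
f = 81 (f = 9**2 = 81)
J = 1/5290 ≈ 0.00018904
(((-6 + 437) + (5 + C)**2) - 848)/(f + J) = (((-6 + 437) + (5 + 10)**2) - 848)/(81 + 1/5290) = ((431 + 15**2) - 848)/(428491/5290) = ((431 + 225) - 848)*(5290/428491) = (656 - 848)*(5290/428491) = -192*5290/428491 = -1015680/428491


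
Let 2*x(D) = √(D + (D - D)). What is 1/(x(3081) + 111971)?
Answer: 447884/50150016283 - 2*√3081/50150016283 ≈ 8.9287e-6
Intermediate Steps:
x(D) = √D/2 (x(D) = √(D + (D - D))/2 = √(D + 0)/2 = √D/2)
1/(x(3081) + 111971) = 1/(√3081/2 + 111971) = 1/(111971 + √3081/2)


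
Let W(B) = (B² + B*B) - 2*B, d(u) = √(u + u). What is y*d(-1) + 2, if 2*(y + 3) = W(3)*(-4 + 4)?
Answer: 2 - 3*I*√2 ≈ 2.0 - 4.2426*I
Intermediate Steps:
d(u) = √2*√u (d(u) = √(2*u) = √2*√u)
W(B) = -2*B + 2*B² (W(B) = (B² + B²) - 2*B = 2*B² - 2*B = -2*B + 2*B²)
y = -3 (y = -3 + ((2*3*(-1 + 3))*(-4 + 4))/2 = -3 + ((2*3*2)*0)/2 = -3 + (12*0)/2 = -3 + (½)*0 = -3 + 0 = -3)
y*d(-1) + 2 = -3*√2*√(-1) + 2 = -3*√2*I + 2 = -3*I*√2 + 2 = 2 - 3*I*√2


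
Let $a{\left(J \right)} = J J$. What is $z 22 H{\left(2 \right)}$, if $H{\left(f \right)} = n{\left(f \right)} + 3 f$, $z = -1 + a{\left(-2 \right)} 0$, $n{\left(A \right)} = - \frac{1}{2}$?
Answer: $-121$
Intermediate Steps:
$n{\left(A \right)} = - \frac{1}{2}$ ($n{\left(A \right)} = \left(-1\right) \frac{1}{2} = - \frac{1}{2}$)
$a{\left(J \right)} = J^{2}$
$z = -1$ ($z = -1 + \left(-2\right)^{2} \cdot 0 = -1 + 4 \cdot 0 = -1 + 0 = -1$)
$H{\left(f \right)} = - \frac{1}{2} + 3 f$
$z 22 H{\left(2 \right)} = \left(-1\right) 22 \left(- \frac{1}{2} + 3 \cdot 2\right) = - 22 \left(- \frac{1}{2} + 6\right) = \left(-22\right) \frac{11}{2} = -121$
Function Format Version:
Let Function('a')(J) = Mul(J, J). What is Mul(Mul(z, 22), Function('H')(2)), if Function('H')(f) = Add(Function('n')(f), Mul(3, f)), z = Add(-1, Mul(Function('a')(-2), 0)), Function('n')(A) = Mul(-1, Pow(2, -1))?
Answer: -121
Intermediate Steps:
Function('n')(A) = Rational(-1, 2) (Function('n')(A) = Mul(-1, Rational(1, 2)) = Rational(-1, 2))
Function('a')(J) = Pow(J, 2)
z = -1 (z = Add(-1, Mul(Pow(-2, 2), 0)) = Add(-1, Mul(4, 0)) = Add(-1, 0) = -1)
Function('H')(f) = Add(Rational(-1, 2), Mul(3, f))
Mul(Mul(z, 22), Function('H')(2)) = Mul(Mul(-1, 22), Add(Rational(-1, 2), Mul(3, 2))) = Mul(-22, Add(Rational(-1, 2), 6)) = Mul(-22, Rational(11, 2)) = -121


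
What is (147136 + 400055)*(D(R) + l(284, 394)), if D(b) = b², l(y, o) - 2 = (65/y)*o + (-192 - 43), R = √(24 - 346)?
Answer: -36117341955/142 ≈ -2.5435e+8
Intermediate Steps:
R = I*√322 (R = √(-322) = I*√322 ≈ 17.944*I)
l(y, o) = -233 + 65*o/y (l(y, o) = 2 + ((65/y)*o + (-192 - 43)) = 2 + (65*o/y - 235) = 2 + (-235 + 65*o/y) = -233 + 65*o/y)
(147136 + 400055)*(D(R) + l(284, 394)) = (147136 + 400055)*((I*√322)² + (-233 + 65*394/284)) = 547191*(-322 + (-233 + 65*394*(1/284))) = 547191*(-322 + (-233 + 12805/142)) = 547191*(-322 - 20281/142) = 547191*(-66005/142) = -36117341955/142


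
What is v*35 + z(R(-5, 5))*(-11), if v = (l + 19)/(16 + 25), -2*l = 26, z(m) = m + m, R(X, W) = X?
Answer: 4720/41 ≈ 115.12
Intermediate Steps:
z(m) = 2*m
l = -13 (l = -½*26 = -13)
v = 6/41 (v = (-13 + 19)/(16 + 25) = 6/41 ≈ 0.14634)
v*35 + z(R(-5, 5))*(-11) = (6/41)*35 + (2*(-5))*(-11) = 210/41 - 10*(-11) = 210/41 + 110 = 4720/41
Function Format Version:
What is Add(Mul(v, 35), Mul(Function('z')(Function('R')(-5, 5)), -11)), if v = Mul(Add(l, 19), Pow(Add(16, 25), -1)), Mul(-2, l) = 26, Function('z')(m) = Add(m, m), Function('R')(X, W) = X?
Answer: Rational(4720, 41) ≈ 115.12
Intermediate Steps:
Function('z')(m) = Mul(2, m)
l = -13 (l = Mul(Rational(-1, 2), 26) = -13)
v = Rational(6, 41) (v = Mul(Add(-13, 19), Pow(Add(16, 25), -1)) = Mul(6, Pow(41, -1)) = Mul(6, Rational(1, 41)) = Rational(6, 41) ≈ 0.14634)
Add(Mul(v, 35), Mul(Function('z')(Function('R')(-5, 5)), -11)) = Add(Mul(Rational(6, 41), 35), Mul(Mul(2, -5), -11)) = Add(Rational(210, 41), Mul(-10, -11)) = Add(Rational(210, 41), 110) = Rational(4720, 41)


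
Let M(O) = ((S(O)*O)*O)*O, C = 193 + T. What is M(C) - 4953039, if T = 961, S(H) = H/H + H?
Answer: 1774999351881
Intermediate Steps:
S(H) = 1 + H
C = 1154 (C = 193 + 961 = 1154)
M(O) = O**3*(1 + O) (M(O) = (((1 + O)*O)*O)*O = ((O*(1 + O))*O)*O = (O**2*(1 + O))*O = O**3*(1 + O))
M(C) - 4953039 = 1154**3*(1 + 1154) - 4953039 = 1536800264*1155 - 4953039 = 1775004304920 - 4953039 = 1774999351881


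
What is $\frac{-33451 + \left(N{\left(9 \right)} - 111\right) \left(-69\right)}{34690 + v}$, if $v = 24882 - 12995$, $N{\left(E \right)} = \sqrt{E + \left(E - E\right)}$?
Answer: $- \frac{25999}{46577} \approx -0.55819$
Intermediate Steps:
$N{\left(E \right)} = \sqrt{E}$ ($N{\left(E \right)} = \sqrt{E + 0} = \sqrt{E}$)
$v = 11887$
$\frac{-33451 + \left(N{\left(9 \right)} - 111\right) \left(-69\right)}{34690 + v} = \frac{-33451 + \left(\sqrt{9} - 111\right) \left(-69\right)}{34690 + 11887} = \frac{-33451 + \left(3 - 111\right) \left(-69\right)}{46577} = \left(-33451 - -7452\right) \frac{1}{46577} = \left(-33451 + 7452\right) \frac{1}{46577} = \left(-25999\right) \frac{1}{46577} = - \frac{25999}{46577}$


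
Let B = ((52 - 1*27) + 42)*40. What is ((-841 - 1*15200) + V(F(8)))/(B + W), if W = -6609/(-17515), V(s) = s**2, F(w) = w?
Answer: -21525935/3611293 ≈ -5.9607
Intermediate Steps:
B = 2680 (B = ((52 - 27) + 42)*40 = (25 + 42)*40 = 67*40 = 2680)
W = 6609/17515 (W = -6609*(-1/17515) = 6609/17515 ≈ 0.37733)
((-841 - 1*15200) + V(F(8)))/(B + W) = ((-841 - 1*15200) + 8**2)/(2680 + 6609/17515) = ((-841 - 15200) + 64)/(46946809/17515) = (-16041 + 64)*(17515/46946809) = -15977*17515/46946809 = -21525935/3611293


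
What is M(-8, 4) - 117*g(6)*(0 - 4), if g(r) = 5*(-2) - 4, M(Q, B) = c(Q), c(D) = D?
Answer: -6560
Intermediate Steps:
M(Q, B) = Q
g(r) = -14 (g(r) = -10 - 4 = -14)
M(-8, 4) - 117*g(6)*(0 - 4) = -8 - (-1638)*(0 - 4) = -8 - (-1638)*(-4) = -8 - 117*56 = -8 - 6552 = -6560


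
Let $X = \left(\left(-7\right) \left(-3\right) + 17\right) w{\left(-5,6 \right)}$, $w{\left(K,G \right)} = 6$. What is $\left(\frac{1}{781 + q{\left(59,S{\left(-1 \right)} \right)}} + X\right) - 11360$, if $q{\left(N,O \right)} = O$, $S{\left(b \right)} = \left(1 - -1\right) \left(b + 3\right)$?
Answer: $- \frac{8738619}{785} \approx -11132.0$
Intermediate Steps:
$S{\left(b \right)} = 6 + 2 b$ ($S{\left(b \right)} = \left(1 + 1\right) \left(3 + b\right) = 2 \left(3 + b\right) = 6 + 2 b$)
$X = 228$ ($X = \left(\left(-7\right) \left(-3\right) + 17\right) 6 = \left(21 + 17\right) 6 = 38 \cdot 6 = 228$)
$\left(\frac{1}{781 + q{\left(59,S{\left(-1 \right)} \right)}} + X\right) - 11360 = \left(\frac{1}{781 + \left(6 + 2 \left(-1\right)\right)} + 228\right) - 11360 = \left(\frac{1}{781 + \left(6 - 2\right)} + 228\right) - 11360 = \left(\frac{1}{781 + 4} + 228\right) - 11360 = \left(\frac{1}{785} + 228\right) - 11360 = \frac{178981}{785} - 11360 = - \frac{8738619}{785}$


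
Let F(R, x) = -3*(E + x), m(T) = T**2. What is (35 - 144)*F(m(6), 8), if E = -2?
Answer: 1962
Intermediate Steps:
F(R, x) = 6 - 3*x (F(R, x) = -3*(-2 + x) = 6 - 3*x)
(35 - 144)*F(m(6), 8) = (35 - 144)*(6 - 3*8) = -109*(6 - 24) = -109*(-18) = 1962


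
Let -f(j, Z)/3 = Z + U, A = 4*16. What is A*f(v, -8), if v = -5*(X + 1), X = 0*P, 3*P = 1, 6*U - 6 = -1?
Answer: 1376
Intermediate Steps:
U = 5/6 (U = 1 + (1/6)*(-1) = 1 - 1/6 = 5/6 ≈ 0.83333)
A = 64
P = 1/3 (P = (1/3)*1 = 1/3 ≈ 0.33333)
X = 0 (X = 0*(1/3) = 0)
v = -5 (v = -5*(0 + 1) = -5*1 = -5)
f(j, Z) = -5/2 - 3*Z (f(j, Z) = -3*(Z + 5/6) = -3*(5/6 + Z) = -5/2 - 3*Z)
A*f(v, -8) = 64*(-5/2 - 3*(-8)) = 64*(-5/2 + 24) = 64*(43/2) = 1376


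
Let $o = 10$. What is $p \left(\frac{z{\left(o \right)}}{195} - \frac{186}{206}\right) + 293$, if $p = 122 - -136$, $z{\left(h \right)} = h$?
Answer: $\frac{98121}{1339} \approx 73.279$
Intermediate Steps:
$p = 258$ ($p = 122 + 136 = 258$)
$p \left(\frac{z{\left(o \right)}}{195} - \frac{186}{206}\right) + 293 = 258 \left(\frac{10}{195} - \frac{186}{206}\right) + 293 = 258 \left(10 \cdot \frac{1}{195} - \frac{93}{103}\right) + 293 = 258 \left(\frac{2}{39} - \frac{93}{103}\right) + 293 = 258 \left(- \frac{3421}{4017}\right) + 293 = - \frac{294206}{1339} + 293 = \frac{98121}{1339}$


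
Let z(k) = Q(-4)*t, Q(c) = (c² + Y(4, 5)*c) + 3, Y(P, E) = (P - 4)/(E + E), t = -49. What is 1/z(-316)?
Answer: -1/931 ≈ -0.0010741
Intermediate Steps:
Y(P, E) = (-4 + P)/(2*E) (Y(P, E) = (-4 + P)/((2*E)) = (-4 + P)*(1/(2*E)) = (-4 + P)/(2*E))
Q(c) = 3 + c² (Q(c) = (c² + ((½)*(-4 + 4)/5)*c) + 3 = (c² + ((½)*(⅕)*0)*c) + 3 = (c² + 0*c) + 3 = (c² + 0) + 3 = c² + 3 = 3 + c²)
z(k) = -931 (z(k) = (3 + (-4)²)*(-49) = (3 + 16)*(-49) = 19*(-49) = -931)
1/z(-316) = 1/(-931) = -1/931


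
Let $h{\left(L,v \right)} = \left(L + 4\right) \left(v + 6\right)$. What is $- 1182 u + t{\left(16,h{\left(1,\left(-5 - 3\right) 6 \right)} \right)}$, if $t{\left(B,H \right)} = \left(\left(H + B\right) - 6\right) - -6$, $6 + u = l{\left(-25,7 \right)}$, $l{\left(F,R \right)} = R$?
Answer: $-1376$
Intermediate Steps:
$u = 1$ ($u = -6 + 7 = 1$)
$h{\left(L,v \right)} = \left(4 + L\right) \left(6 + v\right)$
$t{\left(B,H \right)} = B + H$ ($t{\left(B,H \right)} = \left(\left(B + H\right) - 6\right) + 6 = \left(-6 + B + H\right) + 6 = B + H$)
$- 1182 u + t{\left(16,h{\left(1,\left(-5 - 3\right) 6 \right)} \right)} = \left(-1182\right) 1 + \left(16 + \left(24 + 4 \left(-5 - 3\right) 6 + 6 \cdot 1 + 1 \left(-5 - 3\right) 6\right)\right) = -1182 + \left(16 + \left(24 + 4 \left(\left(-8\right) 6\right) + 6 + 1 \left(\left(-8\right) 6\right)\right)\right) = -1182 + \left(16 + \left(24 + 4 \left(-48\right) + 6 + 1 \left(-48\right)\right)\right) = -1182 + \left(16 + \left(24 - 192 + 6 - 48\right)\right) = -1182 + \left(16 - 210\right) = -1182 - 194 = -1376$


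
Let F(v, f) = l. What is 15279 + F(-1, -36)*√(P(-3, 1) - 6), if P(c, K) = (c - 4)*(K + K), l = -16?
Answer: 15279 - 32*I*√5 ≈ 15279.0 - 71.554*I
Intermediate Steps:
F(v, f) = -16
P(c, K) = 2*K*(-4 + c) (P(c, K) = (-4 + c)*(2*K) = 2*K*(-4 + c))
15279 + F(-1, -36)*√(P(-3, 1) - 6) = 15279 - 16*√(2*1*(-4 - 3) - 6) = 15279 - 16*√(2*1*(-7) - 6) = 15279 - 16*√(-14 - 6) = 15279 - 32*I*√5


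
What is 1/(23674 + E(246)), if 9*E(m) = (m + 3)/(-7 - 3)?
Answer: 30/710137 ≈ 4.2245e-5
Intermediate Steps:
E(m) = -1/30 - m/90 (E(m) = ((m + 3)/(-7 - 3))/9 = ((3 + m)/(-10))/9 = ((3 + m)*(-⅒))/9 = (-3/10 - m/10)/9 = -1/30 - m/90)
1/(23674 + E(246)) = 1/(23674 + (-1/30 - 1/90*246)) = 1/(23674 + (-1/30 - 41/15)) = 1/(23674 - 83/30) = 1/(710137/30) = 30/710137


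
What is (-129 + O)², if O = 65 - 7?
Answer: 5041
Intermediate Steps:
O = 58
(-129 + O)² = (-129 + 58)² = (-71)² = 5041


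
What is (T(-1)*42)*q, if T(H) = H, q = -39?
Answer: 1638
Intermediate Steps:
(T(-1)*42)*q = -1*42*(-39) = -42*(-39) = 1638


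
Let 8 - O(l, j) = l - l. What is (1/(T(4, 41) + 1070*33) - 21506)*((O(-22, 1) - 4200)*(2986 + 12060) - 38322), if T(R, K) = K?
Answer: 47980797899980170/35351 ≈ 1.3573e+12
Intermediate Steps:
O(l, j) = 8 (O(l, j) = 8 - (l - l) = 8 - 1*0 = 8 + 0 = 8)
(1/(T(4, 41) + 1070*33) - 21506)*((O(-22, 1) - 4200)*(2986 + 12060) - 38322) = (1/(41 + 1070*33) - 21506)*((8 - 4200)*(2986 + 12060) - 38322) = (1/(41 + 35310) - 21506)*(-4192*15046 - 38322) = (1/35351 - 21506)*(-63072832 - 38322) = (1/35351 - 21506)*(-63111154) = -760258605/35351*(-63111154) = 47980797899980170/35351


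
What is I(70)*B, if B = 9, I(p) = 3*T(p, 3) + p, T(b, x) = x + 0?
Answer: 711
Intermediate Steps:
T(b, x) = x
I(p) = 9 + p (I(p) = 3*3 + p = 9 + p)
I(70)*B = (9 + 70)*9 = 79*9 = 711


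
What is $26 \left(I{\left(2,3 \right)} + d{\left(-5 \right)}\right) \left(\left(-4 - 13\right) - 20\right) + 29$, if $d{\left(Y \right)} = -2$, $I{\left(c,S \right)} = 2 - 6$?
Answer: $5801$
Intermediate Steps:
$I{\left(c,S \right)} = -4$ ($I{\left(c,S \right)} = 2 - 6 = -4$)
$26 \left(I{\left(2,3 \right)} + d{\left(-5 \right)}\right) \left(\left(-4 - 13\right) - 20\right) + 29 = 26 \left(-4 - 2\right) \left(\left(-4 - 13\right) - 20\right) + 29 = 26 \left(- 6 \left(\left(-4 - 13\right) - 20\right)\right) + 29 = 26 \left(- 6 \left(-17 - 20\right)\right) + 29 = 26 \left(\left(-6\right) \left(-37\right)\right) + 29 = 26 \cdot 222 + 29 = 5772 + 29 = 5801$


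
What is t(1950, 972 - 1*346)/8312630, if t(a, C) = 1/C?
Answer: 1/5203706380 ≈ 1.9217e-10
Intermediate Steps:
t(1950, 972 - 1*346)/8312630 = 1/((972 - 1*346)*8312630) = (1/8312630)/(972 - 346) = (1/8312630)/626 = (1/626)*(1/8312630) = 1/5203706380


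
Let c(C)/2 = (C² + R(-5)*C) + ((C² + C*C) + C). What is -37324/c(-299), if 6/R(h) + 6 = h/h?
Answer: -46655/670657 ≈ -0.069566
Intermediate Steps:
R(h) = -6/5 (R(h) = 6/(-6 + h/h) = 6/(-6 + 1) = 6/(-5) = 6*(-⅕) = -6/5)
c(C) = 6*C² - 2*C/5 (c(C) = 2*((C² - 6*C/5) + ((C² + C*C) + C)) = 2*((C² - 6*C/5) + ((C² + C²) + C)) = 2*((C² - 6*C/5) + (2*C² + C)) = 2*((C² - 6*C/5) + (C + 2*C²)) = 2*(3*C² - C/5) = 6*C² - 2*C/5)
-37324/c(-299) = -37324*(-5/(598*(-1 + 15*(-299)))) = -37324*(-5/(598*(-1 - 4485))) = -37324/((⅖)*(-299)*(-4486)) = -37324/2682628/5 = -37324*5/2682628 = -46655/670657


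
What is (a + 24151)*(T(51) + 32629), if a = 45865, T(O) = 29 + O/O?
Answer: 2286652544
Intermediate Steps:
T(O) = 30 (T(O) = 29 + 1 = 30)
(a + 24151)*(T(51) + 32629) = (45865 + 24151)*(30 + 32629) = 70016*32659 = 2286652544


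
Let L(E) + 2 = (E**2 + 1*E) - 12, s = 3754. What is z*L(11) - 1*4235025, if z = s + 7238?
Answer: -2937969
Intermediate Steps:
z = 10992 (z = 3754 + 7238 = 10992)
L(E) = -14 + E + E**2 (L(E) = -2 + ((E**2 + 1*E) - 12) = -2 + ((E**2 + E) - 12) = -2 + ((E + E**2) - 12) = -2 + (-12 + E + E**2) = -14 + E + E**2)
z*L(11) - 1*4235025 = 10992*(-14 + 11 + 11**2) - 1*4235025 = 10992*(-14 + 11 + 121) - 4235025 = 10992*118 - 4235025 = 1297056 - 4235025 = -2937969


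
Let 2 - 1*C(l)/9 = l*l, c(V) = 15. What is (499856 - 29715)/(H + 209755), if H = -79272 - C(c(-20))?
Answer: 470141/132490 ≈ 3.5485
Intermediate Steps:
C(l) = 18 - 9*l² (C(l) = 18 - 9*l*l = 18 - 9*l²)
H = -77265 (H = -79272 - (18 - 9*15²) = -79272 - (18 - 9*225) = -79272 - (18 - 2025) = -79272 - 1*(-2007) = -79272 + 2007 = -77265)
(499856 - 29715)/(H + 209755) = (499856 - 29715)/(-77265 + 209755) = 470141/132490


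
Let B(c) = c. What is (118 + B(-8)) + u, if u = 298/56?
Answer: 3229/28 ≈ 115.32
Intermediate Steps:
u = 149/28 (u = 298*(1/56) = 149/28 ≈ 5.3214)
(118 + B(-8)) + u = (118 - 8) + 149/28 = 110 + 149/28 = 3229/28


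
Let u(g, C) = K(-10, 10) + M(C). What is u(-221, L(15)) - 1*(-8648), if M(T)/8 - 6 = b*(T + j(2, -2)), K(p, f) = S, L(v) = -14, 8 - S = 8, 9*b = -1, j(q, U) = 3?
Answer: 78352/9 ≈ 8705.8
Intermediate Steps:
b = -⅑ (b = (⅑)*(-1) = -⅑ ≈ -0.11111)
S = 0 (S = 8 - 1*8 = 8 - 8 = 0)
K(p, f) = 0
M(T) = 136/3 - 8*T/9 (M(T) = 48 + 8*(-(T + 3)/9) = 48 + 8*(-(3 + T)/9) = 48 + 8*(-⅓ - T/9) = 48 + (-8/3 - 8*T/9) = 136/3 - 8*T/9)
u(g, C) = 136/3 - 8*C/9 (u(g, C) = 0 + (136/3 - 8*C/9) = 136/3 - 8*C/9)
u(-221, L(15)) - 1*(-8648) = (136/3 - 8/9*(-14)) - 1*(-8648) = (136/3 + 112/9) + 8648 = 520/9 + 8648 = 78352/9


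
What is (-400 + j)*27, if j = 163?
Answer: -6399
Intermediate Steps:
(-400 + j)*27 = (-400 + 163)*27 = -237*27 = -6399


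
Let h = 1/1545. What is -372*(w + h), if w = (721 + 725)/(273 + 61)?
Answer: -138533048/86005 ≈ -1610.8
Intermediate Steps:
h = 1/1545 ≈ 0.00064725
w = 723/167 (w = 1446/334 = 1446*(1/334) = 723/167 ≈ 4.3293)
-372*(w + h) = -372*(723/167 + 1/1545) = -372*1117202/258015 = -138533048/86005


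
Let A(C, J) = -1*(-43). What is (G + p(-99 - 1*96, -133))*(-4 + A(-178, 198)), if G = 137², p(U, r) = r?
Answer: 726804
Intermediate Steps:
A(C, J) = 43
G = 18769
(G + p(-99 - 1*96, -133))*(-4 + A(-178, 198)) = (18769 - 133)*(-4 + 43) = 18636*39 = 726804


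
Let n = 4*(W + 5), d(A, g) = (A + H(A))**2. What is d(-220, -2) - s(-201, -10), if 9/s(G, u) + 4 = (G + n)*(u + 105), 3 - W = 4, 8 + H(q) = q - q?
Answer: 913826745/17579 ≈ 51984.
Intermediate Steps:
H(q) = -8 (H(q) = -8 + (q - q) = -8 + 0 = -8)
d(A, g) = (-8 + A)**2 (d(A, g) = (A - 8)**2 = (-8 + A)**2)
W = -1 (W = 3 - 1*4 = 3 - 4 = -1)
n = 16 (n = 4*(-1 + 5) = 4*4 = 16)
s(G, u) = 9/(-4 + (16 + G)*(105 + u)) (s(G, u) = 9/(-4 + (G + 16)*(u + 105)) = 9/(-4 + (16 + G)*(105 + u)))
d(-220, -2) - s(-201, -10) = (-8 - 220)**2 - 9/(1676 + 16*(-10) + 105*(-201) - 201*(-10)) = (-228)**2 - 9/(1676 - 160 - 21105 + 2010) = 51984 - 9/(-17579) = 51984 - 9*(-1)/17579 = 51984 - 1*(-9/17579) = 51984 + 9/17579 = 913826745/17579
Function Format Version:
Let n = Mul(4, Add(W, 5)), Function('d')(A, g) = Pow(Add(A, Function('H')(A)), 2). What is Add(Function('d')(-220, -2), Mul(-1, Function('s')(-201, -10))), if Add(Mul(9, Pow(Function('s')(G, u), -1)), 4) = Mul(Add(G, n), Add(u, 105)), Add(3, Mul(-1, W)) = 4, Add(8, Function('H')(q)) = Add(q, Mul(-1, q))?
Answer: Rational(913826745, 17579) ≈ 51984.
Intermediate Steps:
Function('H')(q) = -8 (Function('H')(q) = Add(-8, Add(q, Mul(-1, q))) = Add(-8, 0) = -8)
Function('d')(A, g) = Pow(Add(-8, A), 2) (Function('d')(A, g) = Pow(Add(A, -8), 2) = Pow(Add(-8, A), 2))
W = -1 (W = Add(3, Mul(-1, 4)) = Add(3, -4) = -1)
n = 16 (n = Mul(4, Add(-1, 5)) = Mul(4, 4) = 16)
Function('s')(G, u) = Mul(9, Pow(Add(-4, Mul(Add(16, G), Add(105, u))), -1)) (Function('s')(G, u) = Mul(9, Pow(Add(-4, Mul(Add(G, 16), Add(u, 105))), -1)) = Mul(9, Pow(Add(-4, Mul(Add(16, G), Add(105, u))), -1)))
Add(Function('d')(-220, -2), Mul(-1, Function('s')(-201, -10))) = Add(Pow(Add(-8, -220), 2), Mul(-1, Mul(9, Pow(Add(1676, Mul(16, -10), Mul(105, -201), Mul(-201, -10)), -1)))) = Add(Pow(-228, 2), Mul(-1, Mul(9, Pow(Add(1676, -160, -21105, 2010), -1)))) = Add(51984, Mul(-1, Mul(9, Pow(-17579, -1)))) = Add(51984, Mul(-1, Mul(9, Rational(-1, 17579)))) = Add(51984, Mul(-1, Rational(-9, 17579))) = Add(51984, Rational(9, 17579)) = Rational(913826745, 17579)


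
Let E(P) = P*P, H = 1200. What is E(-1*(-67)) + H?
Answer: 5689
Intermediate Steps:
E(P) = P**2
E(-1*(-67)) + H = (-1*(-67))**2 + 1200 = 67**2 + 1200 = 4489 + 1200 = 5689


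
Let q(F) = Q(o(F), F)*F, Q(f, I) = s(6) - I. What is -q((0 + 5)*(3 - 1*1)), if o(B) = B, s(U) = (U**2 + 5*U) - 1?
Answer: -550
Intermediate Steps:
s(U) = -1 + U**2 + 5*U
Q(f, I) = 65 - I (Q(f, I) = (-1 + 6**2 + 5*6) - I = (-1 + 36 + 30) - I = 65 - I)
q(F) = F*(65 - F) (q(F) = (65 - F)*F = F*(65 - F))
-q((0 + 5)*(3 - 1*1)) = -(0 + 5)*(3 - 1*1)*(65 - (0 + 5)*(3 - 1*1)) = -5*(3 - 1)*(65 - 5*(3 - 1)) = -5*2*(65 - 5*2) = -10*(65 - 1*10) = -10*(65 - 10) = -10*55 = -1*550 = -550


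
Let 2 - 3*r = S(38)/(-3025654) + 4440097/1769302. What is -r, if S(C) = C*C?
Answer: 1362525514667/8029943510262 ≈ 0.16968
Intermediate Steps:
S(C) = C**2
r = -1362525514667/8029943510262 (r = 2/3 - (38**2/(-3025654) + 4440097/1769302)/3 = 2/3 - (1444*(-1/3025654) + 4440097*(1/1769302))/3 = 2/3 - (-722/1512827 + 4440097/1769302)/3 = 2/3 - 1/3*6715821188175/2676647836754 = 2/3 - 2238607062725/2676647836754 = -1362525514667/8029943510262 ≈ -0.16968)
-r = -1*(-1362525514667/8029943510262) = 1362525514667/8029943510262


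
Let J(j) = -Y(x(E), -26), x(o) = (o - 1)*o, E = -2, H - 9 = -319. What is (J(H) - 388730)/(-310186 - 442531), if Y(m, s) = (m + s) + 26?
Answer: 388736/752717 ≈ 0.51644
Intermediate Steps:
H = -310 (H = 9 - 319 = -310)
x(o) = o*(-1 + o) (x(o) = (-1 + o)*o = o*(-1 + o))
Y(m, s) = 26 + m + s
J(j) = -6 (J(j) = -(26 - 2*(-1 - 2) - 26) = -(26 - 2*(-3) - 26) = -(26 + 6 - 26) = -1*6 = -6)
(J(H) - 388730)/(-310186 - 442531) = (-6 - 388730)/(-310186 - 442531) = -388736/(-752717) = -388736*(-1/752717) = 388736/752717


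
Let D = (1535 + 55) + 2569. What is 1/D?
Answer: 1/4159 ≈ 0.00024044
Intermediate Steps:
D = 4159 (D = 1590 + 2569 = 4159)
1/D = 1/4159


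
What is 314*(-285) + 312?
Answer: -89178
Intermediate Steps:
314*(-285) + 312 = -89490 + 312 = -89178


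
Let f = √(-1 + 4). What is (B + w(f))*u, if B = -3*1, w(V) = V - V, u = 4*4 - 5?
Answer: -33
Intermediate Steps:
u = 11 (u = 16 - 5 = 11)
f = √3 ≈ 1.7320
w(V) = 0
B = -3
(B + w(f))*u = (-3 + 0)*11 = -3*11 = -33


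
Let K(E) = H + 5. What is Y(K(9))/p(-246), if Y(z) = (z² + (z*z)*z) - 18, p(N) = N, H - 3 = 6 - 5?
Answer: -132/41 ≈ -3.2195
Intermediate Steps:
H = 4 (H = 3 + (6 - 5) = 3 + 1 = 4)
K(E) = 9 (K(E) = 4 + 5 = 9)
Y(z) = -18 + z² + z³ (Y(z) = (z² + z²*z) - 18 = (z² + z³) - 18 = -18 + z² + z³)
Y(K(9))/p(-246) = (-18 + 9² + 9³)/(-246) = (-18 + 81 + 729)*(-1/246) = 792*(-1/246) = -132/41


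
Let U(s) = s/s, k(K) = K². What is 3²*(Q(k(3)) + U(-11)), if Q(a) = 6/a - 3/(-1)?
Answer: 42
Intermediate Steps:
Q(a) = 3 + 6/a (Q(a) = 6/a - 3*(-1) = 6/a + 3 = 3 + 6/a)
U(s) = 1
3²*(Q(k(3)) + U(-11)) = 3²*((3 + 6/(3²)) + 1) = 9*((3 + 6/9) + 1) = 9*((3 + 6*(⅑)) + 1) = 9*((3 + ⅔) + 1) = 9*(11/3 + 1) = 9*(14/3) = 42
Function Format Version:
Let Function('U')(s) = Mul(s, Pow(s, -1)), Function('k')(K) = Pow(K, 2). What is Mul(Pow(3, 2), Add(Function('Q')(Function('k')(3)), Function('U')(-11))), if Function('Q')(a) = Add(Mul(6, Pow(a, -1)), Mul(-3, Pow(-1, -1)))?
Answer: 42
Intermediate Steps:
Function('Q')(a) = Add(3, Mul(6, Pow(a, -1))) (Function('Q')(a) = Add(Mul(6, Pow(a, -1)), Mul(-3, -1)) = Add(Mul(6, Pow(a, -1)), 3) = Add(3, Mul(6, Pow(a, -1))))
Function('U')(s) = 1
Mul(Pow(3, 2), Add(Function('Q')(Function('k')(3)), Function('U')(-11))) = Mul(Pow(3, 2), Add(Add(3, Mul(6, Pow(Pow(3, 2), -1))), 1)) = Mul(9, Add(Add(3, Mul(6, Pow(9, -1))), 1)) = Mul(9, Add(Add(3, Mul(6, Rational(1, 9))), 1)) = Mul(9, Add(Add(3, Rational(2, 3)), 1)) = Mul(9, Add(Rational(11, 3), 1)) = Mul(9, Rational(14, 3)) = 42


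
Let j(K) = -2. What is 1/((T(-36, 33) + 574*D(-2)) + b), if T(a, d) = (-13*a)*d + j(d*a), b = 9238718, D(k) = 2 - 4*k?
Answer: 1/9259900 ≈ 1.0799e-7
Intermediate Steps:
T(a, d) = -2 - 13*a*d (T(a, d) = (-13*a)*d - 2 = -13*a*d - 2 = -2 - 13*a*d)
1/((T(-36, 33) + 574*D(-2)) + b) = 1/(((-2 - 13*(-36)*33) + 574*(2 - 4*(-2))) + 9238718) = 1/(((-2 + 15444) + 574*(2 + 8)) + 9238718) = 1/((15442 + 574*10) + 9238718) = 1/((15442 + 5740) + 9238718) = 1/(21182 + 9238718) = 1/9259900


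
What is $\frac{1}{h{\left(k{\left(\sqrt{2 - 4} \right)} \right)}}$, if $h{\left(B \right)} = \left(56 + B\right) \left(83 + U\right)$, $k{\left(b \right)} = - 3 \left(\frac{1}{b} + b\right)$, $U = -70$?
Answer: $\frac{112}{81653} + \frac{3 i \sqrt{2}}{81653} \approx 0.0013717 + 5.1959 \cdot 10^{-5} i$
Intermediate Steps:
$k{\left(b \right)} = - 3 b - \frac{3}{b}$ ($k{\left(b \right)} = - 3 \left(b + \frac{1}{b}\right) = - 3 b - \frac{3}{b}$)
$h{\left(B \right)} = 728 + 13 B$ ($h{\left(B \right)} = \left(56 + B\right) \left(83 - 70\right) = \left(56 + B\right) 13 = 728 + 13 B$)
$\frac{1}{h{\left(k{\left(\sqrt{2 - 4} \right)} \right)}} = \frac{1}{728 + 13 \left(- 3 \sqrt{2 - 4} - \frac{3}{\sqrt{2 - 4}}\right)} = \frac{1}{728 + 13 \left(- 3 \sqrt{-2} - \frac{3}{\sqrt{-2}}\right)} = \frac{1}{728 + 13 \left(- 3 i \sqrt{2} - \frac{3}{i \sqrt{2}}\right)} = \frac{1}{728 + 13 \left(- 3 i \sqrt{2} - 3 \left(- \frac{i \sqrt{2}}{2}\right)\right)} = \frac{1}{728 + 13 \left(- 3 i \sqrt{2} + \frac{3 i \sqrt{2}}{2}\right)} = \frac{1}{728 + 13 \left(- \frac{3 i \sqrt{2}}{2}\right)} = \frac{1}{728 - \frac{39 i \sqrt{2}}{2}}$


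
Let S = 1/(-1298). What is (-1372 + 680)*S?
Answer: 346/649 ≈ 0.53313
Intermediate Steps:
S = -1/1298 ≈ -0.00077042
(-1372 + 680)*S = (-1372 + 680)*(-1/1298) = -692*(-1/1298) = 346/649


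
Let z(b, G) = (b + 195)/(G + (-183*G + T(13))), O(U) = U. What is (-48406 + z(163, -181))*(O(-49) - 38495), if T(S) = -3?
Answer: 61456283300544/32939 ≈ 1.8658e+9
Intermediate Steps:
z(b, G) = (195 + b)/(-3 - 182*G) (z(b, G) = (b + 195)/(G + (-183*G - 3)) = (195 + b)/(G + (-3 - 183*G)) = (195 + b)/(-3 - 182*G))
(-48406 + z(163, -181))*(O(-49) - 38495) = (-48406 + (-195 - 1*163)/(3 + 182*(-181)))*(-49 - 38495) = (-48406 + (-195 - 163)/(3 - 32942))*(-38544) = (-48406 - 358/(-32939))*(-38544) = (-48406 - 1/32939*(-358))*(-38544) = (-48406 + 358/32939)*(-38544) = -1594444876/32939*(-38544) = 61456283300544/32939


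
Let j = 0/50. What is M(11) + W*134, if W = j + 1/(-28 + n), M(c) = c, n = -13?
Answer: 317/41 ≈ 7.7317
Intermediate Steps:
j = 0 (j = 0*(1/50) = 0)
W = -1/41 (W = 0 + 1/(-28 - 13) = 0 + 1/(-41) = 0 - 1/41 = -1/41 ≈ -0.024390)
M(11) + W*134 = 11 - 1/41*134 = 11 - 134/41 = 317/41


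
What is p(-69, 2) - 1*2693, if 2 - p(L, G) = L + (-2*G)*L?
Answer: -2898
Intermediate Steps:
p(L, G) = 2 - L + 2*G*L (p(L, G) = 2 - (L + (-2*G)*L) = 2 - (L - 2*G*L) = 2 + (-L + 2*G*L) = 2 - L + 2*G*L)
p(-69, 2) - 1*2693 = (2 - 1*(-69) + 2*2*(-69)) - 1*2693 = (2 + 69 - 276) - 2693 = -205 - 2693 = -2898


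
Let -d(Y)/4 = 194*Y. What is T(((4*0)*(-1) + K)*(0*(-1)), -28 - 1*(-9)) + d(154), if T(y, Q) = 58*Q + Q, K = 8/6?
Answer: -120625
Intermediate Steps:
K = 4/3 (K = 8*(1/6) = 4/3 ≈ 1.3333)
T(y, Q) = 59*Q
d(Y) = -776*Y
T(((4*0)*(-1) + K)*(0*(-1)), -28 - 1*(-9)) + d(154) = 59*(-28 - 1*(-9)) - 776*154 = 59*(-28 + 9) - 119504 = 59*(-19) - 119504 = -1121 - 119504 = -120625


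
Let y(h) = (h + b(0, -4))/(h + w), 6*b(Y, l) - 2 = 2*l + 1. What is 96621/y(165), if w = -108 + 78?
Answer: 15652602/197 ≈ 79455.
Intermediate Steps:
b(Y, l) = ½ + l/3 (b(Y, l) = ⅓ + (2*l + 1)/6 = ⅓ + (1 + 2*l)/6 = ⅓ + (⅙ + l/3) = ½ + l/3)
w = -30
y(h) = (-⅚ + h)/(-30 + h) (y(h) = (h + (½ + (⅓)*(-4)))/(h - 30) = (h + (½ - 4/3))/(-30 + h) = (h - ⅚)/(-30 + h) = (-⅚ + h)/(-30 + h))
96621/y(165) = 96621/(((-⅚ + 165)/(-30 + 165))) = 96621/(((985/6)/135)) = 96621/(((1/135)*(985/6))) = 96621/(197/162) = 96621*(162/197) = 15652602/197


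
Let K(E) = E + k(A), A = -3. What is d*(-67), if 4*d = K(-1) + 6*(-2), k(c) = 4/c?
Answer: 2881/12 ≈ 240.08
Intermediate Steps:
K(E) = -4/3 + E (K(E) = E + 4/(-3) = E + 4*(-1/3) = E - 4/3 = -4/3 + E)
d = -43/12 (d = ((-4/3 - 1) + 6*(-2))/4 = (-7/3 - 12)/4 = (1/4)*(-43/3) = -43/12 ≈ -3.5833)
d*(-67) = -43/12*(-67) = 2881/12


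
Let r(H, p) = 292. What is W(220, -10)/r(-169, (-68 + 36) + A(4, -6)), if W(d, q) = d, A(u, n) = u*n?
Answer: 55/73 ≈ 0.75342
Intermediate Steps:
A(u, n) = n*u
W(220, -10)/r(-169, (-68 + 36) + A(4, -6)) = 220/292 = 220*(1/292) = 55/73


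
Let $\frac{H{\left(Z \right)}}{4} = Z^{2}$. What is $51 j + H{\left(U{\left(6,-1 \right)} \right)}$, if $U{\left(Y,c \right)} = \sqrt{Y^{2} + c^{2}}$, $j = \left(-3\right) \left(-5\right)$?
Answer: $913$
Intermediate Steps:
$j = 15$
$H{\left(Z \right)} = 4 Z^{2}$
$51 j + H{\left(U{\left(6,-1 \right)} \right)} = 51 \cdot 15 + 4 \left(\sqrt{6^{2} + \left(-1\right)^{2}}\right)^{2} = 765 + 4 \left(\sqrt{36 + 1}\right)^{2} = 765 + 4 \left(\sqrt{37}\right)^{2} = 765 + 4 \cdot 37 = 765 + 148 = 913$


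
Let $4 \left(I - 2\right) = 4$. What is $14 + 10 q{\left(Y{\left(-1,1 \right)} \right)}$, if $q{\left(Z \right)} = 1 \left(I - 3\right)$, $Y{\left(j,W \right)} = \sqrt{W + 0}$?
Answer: $14$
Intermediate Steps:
$I = 3$ ($I = 2 + \frac{1}{4} \cdot 4 = 2 + 1 = 3$)
$Y{\left(j,W \right)} = \sqrt{W}$
$q{\left(Z \right)} = 0$ ($q{\left(Z \right)} = 1 \left(3 - 3\right) = 1 \cdot 0 = 0$)
$14 + 10 q{\left(Y{\left(-1,1 \right)} \right)} = 14 + 10 \cdot 0 = 14 + 0 = 14$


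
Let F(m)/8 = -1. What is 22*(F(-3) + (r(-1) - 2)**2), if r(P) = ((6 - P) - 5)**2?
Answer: -88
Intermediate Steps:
F(m) = -8 (F(m) = 8*(-1) = -8)
r(P) = (1 - P)**2
22*(F(-3) + (r(-1) - 2)**2) = 22*(-8 + ((-1 - 1)**2 - 2)**2) = 22*(-8 + ((-2)**2 - 2)**2) = 22*(-8 + (4 - 2)**2) = 22*(-8 + 2**2) = 22*(-8 + 4) = 22*(-4) = -88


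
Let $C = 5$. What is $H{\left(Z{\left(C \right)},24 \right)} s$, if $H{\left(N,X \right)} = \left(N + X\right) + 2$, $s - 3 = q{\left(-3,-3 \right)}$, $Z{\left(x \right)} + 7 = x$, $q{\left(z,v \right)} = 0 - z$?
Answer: $144$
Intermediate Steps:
$q{\left(z,v \right)} = - z$
$Z{\left(x \right)} = -7 + x$
$s = 6$ ($s = 3 - -3 = 3 + 3 = 6$)
$H{\left(N,X \right)} = 2 + N + X$
$H{\left(Z{\left(C \right)},24 \right)} s = \left(2 + \left(-7 + 5\right) + 24\right) 6 = \left(2 - 2 + 24\right) 6 = 24 \cdot 6 = 144$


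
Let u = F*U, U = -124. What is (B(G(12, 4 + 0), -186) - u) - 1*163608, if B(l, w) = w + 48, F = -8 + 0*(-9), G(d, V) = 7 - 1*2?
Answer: -164738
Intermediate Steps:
G(d, V) = 5 (G(d, V) = 7 - 2 = 5)
F = -8 (F = -8 + 0 = -8)
B(l, w) = 48 + w
u = 992 (u = -8*(-124) = 992)
(B(G(12, 4 + 0), -186) - u) - 1*163608 = ((48 - 186) - 1*992) - 1*163608 = (-138 - 992) - 163608 = -1130 - 163608 = -164738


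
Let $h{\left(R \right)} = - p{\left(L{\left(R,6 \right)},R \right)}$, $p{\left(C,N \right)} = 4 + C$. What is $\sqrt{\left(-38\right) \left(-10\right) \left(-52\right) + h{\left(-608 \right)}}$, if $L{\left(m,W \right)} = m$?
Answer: $2 i \sqrt{4789} \approx 138.41 i$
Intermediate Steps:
$h{\left(R \right)} = -4 - R$ ($h{\left(R \right)} = - (4 + R) = -4 - R$)
$\sqrt{\left(-38\right) \left(-10\right) \left(-52\right) + h{\left(-608 \right)}} = \sqrt{\left(-38\right) \left(-10\right) \left(-52\right) - -604} = \sqrt{380 \left(-52\right) + \left(-4 + 608\right)} = \sqrt{-19760 + 604} = \sqrt{-19156} = 2 i \sqrt{4789}$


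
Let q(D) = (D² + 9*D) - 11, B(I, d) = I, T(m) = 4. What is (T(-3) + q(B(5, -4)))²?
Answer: 3969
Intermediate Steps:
q(D) = -11 + D² + 9*D
(T(-3) + q(B(5, -4)))² = (4 + (-11 + 5² + 9*5))² = (4 + (-11 + 25 + 45))² = (4 + 59)² = 63² = 3969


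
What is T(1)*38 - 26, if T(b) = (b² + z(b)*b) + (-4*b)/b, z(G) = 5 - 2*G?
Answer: -26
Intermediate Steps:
T(b) = -4 + b² + b*(5 - 2*b) (T(b) = (b² + (5 - 2*b)*b) + (-4*b)/b = (b² + b*(5 - 2*b)) - 4 = -4 + b² + b*(5 - 2*b))
T(1)*38 - 26 = (-4 - 1*1² + 5*1)*38 - 26 = (-4 - 1*1 + 5)*38 - 26 = (-4 - 1 + 5)*38 - 26 = 0*38 - 26 = 0 - 26 = -26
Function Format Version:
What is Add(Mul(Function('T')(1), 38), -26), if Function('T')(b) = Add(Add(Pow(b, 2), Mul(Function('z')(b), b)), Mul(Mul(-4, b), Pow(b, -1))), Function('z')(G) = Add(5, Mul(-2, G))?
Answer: -26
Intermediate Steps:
Function('T')(b) = Add(-4, Pow(b, 2), Mul(b, Add(5, Mul(-2, b)))) (Function('T')(b) = Add(Add(Pow(b, 2), Mul(Add(5, Mul(-2, b)), b)), Mul(Mul(-4, b), Pow(b, -1))) = Add(Add(Pow(b, 2), Mul(b, Add(5, Mul(-2, b)))), -4) = Add(-4, Pow(b, 2), Mul(b, Add(5, Mul(-2, b)))))
Add(Mul(Function('T')(1), 38), -26) = Add(Mul(Add(-4, Mul(-1, Pow(1, 2)), Mul(5, 1)), 38), -26) = Add(Mul(Add(-4, Mul(-1, 1), 5), 38), -26) = Add(Mul(Add(-4, -1, 5), 38), -26) = Add(Mul(0, 38), -26) = Add(0, -26) = -26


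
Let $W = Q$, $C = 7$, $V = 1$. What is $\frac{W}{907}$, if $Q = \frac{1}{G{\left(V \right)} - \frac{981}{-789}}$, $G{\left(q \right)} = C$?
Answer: $\frac{263}{1966376} \approx 0.00013375$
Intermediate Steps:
$G{\left(q \right)} = 7$
$Q = \frac{263}{2168}$ ($Q = \frac{1}{7 - \frac{981}{-789}} = \frac{1}{7 - - \frac{327}{263}} = \frac{1}{7 + \frac{327}{263}} = \frac{1}{\frac{2168}{263}} = \frac{263}{2168} \approx 0.12131$)
$W = \frac{263}{2168} \approx 0.12131$
$\frac{W}{907} = \frac{263}{2168 \cdot 907} = \frac{263}{2168} \cdot \frac{1}{907} = \frac{263}{1966376}$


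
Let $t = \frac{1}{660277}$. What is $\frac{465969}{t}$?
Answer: $307668613413$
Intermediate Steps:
$t = \frac{1}{660277} \approx 1.5145 \cdot 10^{-6}$
$\frac{465969}{t} = 465969 \frac{1}{\frac{1}{660277}} = 465969 \cdot 660277 = 307668613413$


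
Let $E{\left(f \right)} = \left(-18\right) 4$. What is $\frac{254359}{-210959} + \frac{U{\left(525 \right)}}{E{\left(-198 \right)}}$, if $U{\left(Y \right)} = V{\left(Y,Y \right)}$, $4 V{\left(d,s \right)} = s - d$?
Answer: $- \frac{36337}{30137} \approx -1.2057$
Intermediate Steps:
$V{\left(d,s \right)} = - \frac{d}{4} + \frac{s}{4}$ ($V{\left(d,s \right)} = \frac{s - d}{4} = - \frac{d}{4} + \frac{s}{4}$)
$U{\left(Y \right)} = 0$ ($U{\left(Y \right)} = - \frac{Y}{4} + \frac{Y}{4} = 0$)
$E{\left(f \right)} = -72$
$\frac{254359}{-210959} + \frac{U{\left(525 \right)}}{E{\left(-198 \right)}} = \frac{254359}{-210959} + \frac{0}{-72} = 254359 \left(- \frac{1}{210959}\right) + 0 \left(- \frac{1}{72}\right) = - \frac{36337}{30137} + 0 = - \frac{36337}{30137}$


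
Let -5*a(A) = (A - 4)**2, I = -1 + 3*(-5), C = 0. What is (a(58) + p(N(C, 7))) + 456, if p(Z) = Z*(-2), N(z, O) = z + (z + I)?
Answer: -476/5 ≈ -95.200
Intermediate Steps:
I = -16 (I = -1 - 15 = -16)
a(A) = -(-4 + A)**2/5 (a(A) = -(A - 4)**2/5 = -(-4 + A)**2/5)
N(z, O) = -16 + 2*z (N(z, O) = z + (z - 16) = z + (-16 + z) = -16 + 2*z)
p(Z) = -2*Z
(a(58) + p(N(C, 7))) + 456 = (-(-4 + 58)**2/5 - 2*(-16 + 2*0)) + 456 = (-1/5*54**2 - 2*(-16 + 0)) + 456 = (-1/5*2916 - 2*(-16)) + 456 = (-2916/5 + 32) + 456 = -2756/5 + 456 = -476/5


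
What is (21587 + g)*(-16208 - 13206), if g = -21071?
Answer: -15177624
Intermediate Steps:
(21587 + g)*(-16208 - 13206) = (21587 - 21071)*(-16208 - 13206) = 516*(-29414) = -15177624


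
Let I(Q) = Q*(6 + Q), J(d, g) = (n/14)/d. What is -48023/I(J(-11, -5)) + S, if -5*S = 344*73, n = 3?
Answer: 5625182884/13815 ≈ 4.0718e+5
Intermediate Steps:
J(d, g) = 3/(14*d) (J(d, g) = (3/14)/d = (3*(1/14))/d = 3/(14*d))
S = -25112/5 (S = -344*73/5 = -⅕*25112 = -25112/5 ≈ -5022.4)
-48023/I(J(-11, -5)) + S = -48023*(-154/(3*(6 + (3/14)/(-11)))) - 25112/5 = -48023*(-154/(3*(6 + (3/14)*(-1/11)))) - 25112/5 = -48023*(-154/(3*(6 - 3/154))) - 25112/5 = -48023/((-3/154*921/154)) - 25112/5 = -48023/(-2763/23716) - 25112/5 = -48023*(-23716/2763) - 25112/5 = 1138913468/2763 - 25112/5 = 5625182884/13815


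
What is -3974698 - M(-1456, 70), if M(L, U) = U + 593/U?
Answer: -278234353/70 ≈ -3.9748e+6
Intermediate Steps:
-3974698 - M(-1456, 70) = -3974698 - (70 + 593/70) = -3974698 - 1*5493/70 = -3974698 - 5493/70 = -278234353/70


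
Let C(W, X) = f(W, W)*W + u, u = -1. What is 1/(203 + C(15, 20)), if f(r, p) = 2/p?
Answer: 1/204 ≈ 0.0049020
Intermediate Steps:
C(W, X) = 1 (C(W, X) = (2/W)*W - 1 = 2 - 1 = 1)
1/(203 + C(15, 20)) = 1/(203 + 1) = 1/204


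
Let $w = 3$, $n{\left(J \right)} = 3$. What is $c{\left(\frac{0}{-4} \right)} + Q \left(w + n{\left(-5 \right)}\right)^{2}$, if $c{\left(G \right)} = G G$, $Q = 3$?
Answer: $108$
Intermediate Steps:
$c{\left(G \right)} = G^{2}$
$c{\left(\frac{0}{-4} \right)} + Q \left(w + n{\left(-5 \right)}\right)^{2} = \left(\frac{0}{-4}\right)^{2} + 3 \left(3 + 3\right)^{2} = \left(0 \left(- \frac{1}{4}\right)\right)^{2} + 3 \cdot 6^{2} = 0^{2} + 3 \cdot 36 = 0 + 108 = 108$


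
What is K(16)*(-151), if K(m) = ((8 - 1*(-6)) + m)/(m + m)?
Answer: -2265/16 ≈ -141.56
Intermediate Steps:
K(m) = (14 + m)/(2*m) (K(m) = ((8 + 6) + m)/((2*m)) = (14 + m)*(1/(2*m)) = (14 + m)/(2*m))
K(16)*(-151) = ((1/2)*(14 + 16)/16)*(-151) = ((1/2)*(1/16)*30)*(-151) = (15/16)*(-151) = -2265/16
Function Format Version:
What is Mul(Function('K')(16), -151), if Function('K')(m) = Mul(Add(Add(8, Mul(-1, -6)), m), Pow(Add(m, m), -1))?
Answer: Rational(-2265, 16) ≈ -141.56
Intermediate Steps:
Function('K')(m) = Mul(Rational(1, 2), Pow(m, -1), Add(14, m)) (Function('K')(m) = Mul(Add(Add(8, 6), m), Pow(Mul(2, m), -1)) = Mul(Add(14, m), Mul(Rational(1, 2), Pow(m, -1))) = Mul(Rational(1, 2), Pow(m, -1), Add(14, m)))
Mul(Function('K')(16), -151) = Mul(Mul(Rational(1, 2), Pow(16, -1), Add(14, 16)), -151) = Mul(Mul(Rational(1, 2), Rational(1, 16), 30), -151) = Mul(Rational(15, 16), -151) = Rational(-2265, 16)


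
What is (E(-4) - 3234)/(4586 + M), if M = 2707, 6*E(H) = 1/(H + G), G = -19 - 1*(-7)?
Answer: -310465/700128 ≈ -0.44344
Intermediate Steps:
G = -12 (G = -19 + 7 = -12)
E(H) = 1/(6*(-12 + H)) (E(H) = 1/(6*(H - 12)) = 1/(6*(-12 + H)))
(E(-4) - 3234)/(4586 + M) = (1/(6*(-12 - 4)) - 3234)/(4586 + 2707) = ((⅙)/(-16) - 3234)/7293 = ((⅙)*(-1/16) - 3234)*(1/7293) = (-1/96 - 3234)*(1/7293) = -310465/96*1/7293 = -310465/700128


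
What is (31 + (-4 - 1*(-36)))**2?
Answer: 3969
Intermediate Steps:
(31 + (-4 - 1*(-36)))**2 = (31 + (-4 + 36))**2 = (31 + 32)**2 = 63**2 = 3969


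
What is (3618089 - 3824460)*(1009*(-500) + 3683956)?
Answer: -656147514176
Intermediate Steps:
(3618089 - 3824460)*(1009*(-500) + 3683956) = -206371*(-504500 + 3683956) = -206371*3179456 = -656147514176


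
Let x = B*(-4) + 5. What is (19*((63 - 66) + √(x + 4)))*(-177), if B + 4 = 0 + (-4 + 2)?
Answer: 10089 - 3363*√33 ≈ -9230.0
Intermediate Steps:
B = -6 (B = -4 + (0 + (-4 + 2)) = -4 + (0 - 2) = -4 - 2 = -6)
x = 29 (x = -6*(-4) + 5 = 24 + 5 = 29)
(19*((63 - 66) + √(x + 4)))*(-177) = (19*((63 - 66) + √(29 + 4)))*(-177) = (19*(-3 + √33))*(-177) = (-57 + 19*√33)*(-177) = 10089 - 3363*√33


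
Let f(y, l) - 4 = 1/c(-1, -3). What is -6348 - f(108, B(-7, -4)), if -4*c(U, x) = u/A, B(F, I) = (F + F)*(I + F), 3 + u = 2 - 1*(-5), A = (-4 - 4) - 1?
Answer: -6361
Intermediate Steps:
A = -9 (A = -8 - 1 = -9)
u = 4 (u = -3 + (2 - 1*(-5)) = -3 + (2 + 5) = -3 + 7 = 4)
B(F, I) = 2*F*(F + I) (B(F, I) = (2*F)*(F + I) = 2*F*(F + I))
c(U, x) = ⅑ (c(U, x) = -1/(-9) = -(-1)/9 = -¼*(-4/9) = ⅑)
f(y, l) = 13 (f(y, l) = 4 + 1/(⅑) = 4 + 9 = 13)
-6348 - f(108, B(-7, -4)) = -6348 - 1*13 = -6348 - 13 = -6361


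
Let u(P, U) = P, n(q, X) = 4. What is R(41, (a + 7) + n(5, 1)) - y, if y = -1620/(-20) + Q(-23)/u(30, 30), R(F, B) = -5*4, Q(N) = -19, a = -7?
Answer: -3011/30 ≈ -100.37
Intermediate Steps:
R(F, B) = -20
y = 2411/30 (y = -1620/(-20) - 19/30 = -1620*(-1/20) - 19*1/30 = 81 - 19/30 = 2411/30 ≈ 80.367)
R(41, (a + 7) + n(5, 1)) - y = -20 - 1*2411/30 = -20 - 2411/30 = -3011/30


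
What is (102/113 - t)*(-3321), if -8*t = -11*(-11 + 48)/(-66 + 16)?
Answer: -288232911/45200 ≈ -6376.8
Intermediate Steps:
t = -407/400 (t = -(-11)/(8*((-66 + 16)/(-11 + 48))) = -(-11)/(8*((-50/37))) = -(-11)/(8*((-50*1/37))) = -(-11)/(8*(-50/37)) = -(-11)*(-37)/(8*50) = -⅛*407/50 = -407/400 ≈ -1.0175)
(102/113 - t)*(-3321) = (102/113 - 1*(-407/400))*(-3321) = (102*(1/113) + 407/400)*(-3321) = (102/113 + 407/400)*(-3321) = (86791/45200)*(-3321) = -288232911/45200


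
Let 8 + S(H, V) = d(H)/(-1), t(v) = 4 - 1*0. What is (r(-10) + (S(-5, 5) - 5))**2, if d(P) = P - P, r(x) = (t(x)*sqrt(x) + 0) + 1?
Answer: 16*(3 - I*sqrt(10))**2 ≈ -16.0 - 303.58*I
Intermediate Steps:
t(v) = 4 (t(v) = 4 + 0 = 4)
r(x) = 1 + 4*sqrt(x) (r(x) = (4*sqrt(x) + 0) + 1 = 4*sqrt(x) + 1 = 1 + 4*sqrt(x))
d(P) = 0
S(H, V) = -8 (S(H, V) = -8 + 0/(-1) = -8 + 0*(-1) = -8 + 0 = -8)
(r(-10) + (S(-5, 5) - 5))**2 = ((1 + 4*sqrt(-10)) + (-8 - 5))**2 = ((1 + 4*(I*sqrt(10))) - 13)**2 = ((1 + 4*I*sqrt(10)) - 13)**2 = (-12 + 4*I*sqrt(10))**2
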